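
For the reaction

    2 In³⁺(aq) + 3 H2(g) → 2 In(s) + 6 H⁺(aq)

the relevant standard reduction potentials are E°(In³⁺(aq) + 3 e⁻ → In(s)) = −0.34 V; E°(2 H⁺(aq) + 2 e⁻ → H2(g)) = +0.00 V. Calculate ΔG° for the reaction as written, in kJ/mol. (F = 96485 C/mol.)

In the reaction as written In³⁺(aq) is reduced, so the In³⁺/In couple is the cathode and 2H⁺/H₂ is the anode.
E°cell = −0.34 − (+0.00) = −0.34 V; balancing electrons gives n = 6.
ΔG° = −nFE°cell = −(6)(96485)(−0.34) J/mol = +197 kJ/mol.

+197 kJ/mol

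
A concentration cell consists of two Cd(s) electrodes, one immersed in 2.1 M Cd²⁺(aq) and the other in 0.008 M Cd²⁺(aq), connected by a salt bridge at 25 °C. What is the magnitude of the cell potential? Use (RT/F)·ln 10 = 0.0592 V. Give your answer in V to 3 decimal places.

For a concentration cell E°cell = 0, since both electrodes use the same couple.
The compartment with the higher Cd²⁺(aq) concentration (2.1 M) acts as the cathode; ions are reduced there and produced at the dilute (0.008 M) anode.
With n = 2, Ecell = −(0.0592/2)·log([dilute]/[conc]) = −(0.0592/2)·log(0.008/2.1) = +0.072 V.

0.072 V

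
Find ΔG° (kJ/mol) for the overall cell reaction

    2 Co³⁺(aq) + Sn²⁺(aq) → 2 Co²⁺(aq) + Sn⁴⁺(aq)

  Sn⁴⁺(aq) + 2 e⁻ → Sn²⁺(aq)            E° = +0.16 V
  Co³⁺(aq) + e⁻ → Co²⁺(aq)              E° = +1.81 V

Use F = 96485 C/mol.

In the reaction as written Co³⁺(aq) is reduced, so the Co³⁺/Co²⁺ couple is the cathode and Sn⁴⁺/Sn²⁺ is the anode.
E°cell = +1.81 − (+0.16) = +1.65 V; balancing electrons gives n = 2.
ΔG° = −nFE°cell = −(2)(96485)(+1.65) J/mol = −318 kJ/mol.

−318 kJ/mol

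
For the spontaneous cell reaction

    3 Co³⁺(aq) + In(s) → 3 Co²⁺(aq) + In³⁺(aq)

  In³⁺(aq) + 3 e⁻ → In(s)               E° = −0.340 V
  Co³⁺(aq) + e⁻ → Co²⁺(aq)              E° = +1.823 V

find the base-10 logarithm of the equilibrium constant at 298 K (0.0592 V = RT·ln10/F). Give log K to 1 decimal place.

log K = 109.6

The Co³⁺/Co²⁺ couple is reduced (cathode); E°cell = +1.823 − (−0.340) = +2.163 V with n = 3.
At equilibrium E = 0, so log K = nE°cell / 0.0592 = (3)(+2.163) / 0.0592 = 109.6.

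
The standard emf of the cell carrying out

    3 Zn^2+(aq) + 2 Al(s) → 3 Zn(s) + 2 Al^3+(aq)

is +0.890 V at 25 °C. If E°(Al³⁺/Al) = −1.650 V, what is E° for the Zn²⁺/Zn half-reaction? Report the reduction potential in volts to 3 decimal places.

−0.760 V

In the reaction as written the Zn²⁺/Zn couple is reduced (cathode) and Al³⁺/Al is oxidized (anode), so E°cell = E°(Zn²⁺/Zn) − E°(Al³⁺/Al).
E°(Zn²⁺/Zn) = E°cell + E°(anode) = +0.890 + (−1.650) = −0.760 V.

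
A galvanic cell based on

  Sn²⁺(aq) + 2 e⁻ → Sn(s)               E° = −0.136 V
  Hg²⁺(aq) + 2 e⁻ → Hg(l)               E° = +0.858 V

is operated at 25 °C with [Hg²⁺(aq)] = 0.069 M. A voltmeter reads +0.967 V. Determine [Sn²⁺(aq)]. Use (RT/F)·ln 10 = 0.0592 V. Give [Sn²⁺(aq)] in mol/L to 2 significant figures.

Hg²⁺/Hg is the cathode (higher E°); E°cell = +0.858 − (−0.136) = +0.994 V with n = 2.
From the Nernst equation, log Q = n(E° − E)/0.0592 = 2·(+0.994 − (+0.967))/0.0592 = 0.912.
For Hg²⁺(aq) + Sn(s) → Hg(l) + Sn²⁺(aq), the reaction quotient is Q = [Sn²⁺(aq)] / [Hg²⁺(aq)].
Substituting the known concentrations and solving, log [Sn²⁺(aq)] = −0.249 and [Sn²⁺(aq)] = 0.56 M.

0.56 M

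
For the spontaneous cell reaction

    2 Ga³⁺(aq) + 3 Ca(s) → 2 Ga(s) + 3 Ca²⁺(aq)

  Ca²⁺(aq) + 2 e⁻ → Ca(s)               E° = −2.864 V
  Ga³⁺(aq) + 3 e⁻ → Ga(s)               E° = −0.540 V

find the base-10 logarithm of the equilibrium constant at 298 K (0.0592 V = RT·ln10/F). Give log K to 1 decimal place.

log K = 235.5

The Ga³⁺/Ga couple is reduced (cathode); E°cell = −0.540 − (−2.864) = +2.324 V with n = 6.
At equilibrium E = 0, so log K = nE°cell / 0.0592 = (6)(+2.324) / 0.0592 = 235.5.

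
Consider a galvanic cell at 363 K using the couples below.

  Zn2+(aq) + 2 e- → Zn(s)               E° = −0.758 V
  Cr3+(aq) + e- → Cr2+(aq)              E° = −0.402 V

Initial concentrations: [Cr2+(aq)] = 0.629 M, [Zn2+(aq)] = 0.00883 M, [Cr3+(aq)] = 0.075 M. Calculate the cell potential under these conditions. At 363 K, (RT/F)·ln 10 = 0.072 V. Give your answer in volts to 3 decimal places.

Since E°(Cr³⁺/Cr²⁺) > E°(Zn²⁺/Zn), Cr³⁺/Cr²⁺ serves as the cathode.
E°cell = −0.402 − (−0.758) = +0.356 V, with n = 2 electrons transferred.
The balanced reaction is 2 Cr3+(aq) + Zn(s) → 2 Cr2+(aq) + Zn2+(aq), so Q = ([Cr2+(aq)]^2·[Zn2+(aq)]) / [Cr3+(aq)]^2 = 0.621 and log Q = −0.207.
Applying E = E° − (RT ln10/nF)·log Q gives +0.356 − (0.072/2)(−0.207) = +0.363 V.

+0.363 V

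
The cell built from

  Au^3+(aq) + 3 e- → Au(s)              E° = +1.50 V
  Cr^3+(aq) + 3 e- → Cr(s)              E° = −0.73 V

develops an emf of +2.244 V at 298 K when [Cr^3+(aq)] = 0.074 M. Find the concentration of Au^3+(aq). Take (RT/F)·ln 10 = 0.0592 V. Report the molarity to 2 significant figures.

0.38 M

Au³⁺/Au is the cathode (higher E°); E°cell = +1.50 − (−0.73) = +2.23 V with n = 3.
Rearranging E = E° − (0.0592/n)·log Q gives log Q = 3(+2.23 − (+2.244))/0.0592 = −0.709.
Balancing electrons gives Au^3+(aq) + Cr(s) → Au(s) + Cr^3+(aq); thus Q = [Cr^3+(aq)] / [Au^3+(aq)].
Substituting the known concentrations and solving, log [Au^3+(aq)] = −0.422 and [Au^3+(aq)] = 0.38 M.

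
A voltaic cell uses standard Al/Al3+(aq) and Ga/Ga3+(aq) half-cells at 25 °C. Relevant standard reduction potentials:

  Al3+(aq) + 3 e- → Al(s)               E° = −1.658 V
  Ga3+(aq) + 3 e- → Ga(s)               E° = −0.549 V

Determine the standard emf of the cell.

+1.109 V

Of the two couples in this cell, the one with the more positive reduction potential is reduced at the cathode: here that is Ga³⁺/Ga (−0.549 V); Al³⁺/Al (−1.658 V) is the anode.
E°cell = E°(cathode) − E°(anode) = −0.549 − (−1.658) = +1.109 V.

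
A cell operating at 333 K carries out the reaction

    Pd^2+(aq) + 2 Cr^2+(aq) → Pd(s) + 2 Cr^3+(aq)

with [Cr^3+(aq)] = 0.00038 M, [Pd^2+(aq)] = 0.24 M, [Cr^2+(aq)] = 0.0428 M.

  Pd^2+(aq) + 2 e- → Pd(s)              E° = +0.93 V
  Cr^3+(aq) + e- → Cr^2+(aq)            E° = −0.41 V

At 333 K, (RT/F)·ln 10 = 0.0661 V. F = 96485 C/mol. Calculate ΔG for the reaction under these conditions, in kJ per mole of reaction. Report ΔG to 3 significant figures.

The standard cell potential is +0.93 − (−0.41) = +1.34 V, with n = 2 electrons in the balanced equation.
Here Q = [Cr^3+(aq)]^2 / ([Pd^2+(aq)]·[Cr^2+(aq)]^2) = 0.000328 (log Q = −3.484), giving E = +1.34 − (0.0661/2)·(−3.484) = +1.4551 V.
ΔG = −nFE = −(2)(96485)(+1.4551) J/mol = −281 kJ/mol.

−281 kJ/mol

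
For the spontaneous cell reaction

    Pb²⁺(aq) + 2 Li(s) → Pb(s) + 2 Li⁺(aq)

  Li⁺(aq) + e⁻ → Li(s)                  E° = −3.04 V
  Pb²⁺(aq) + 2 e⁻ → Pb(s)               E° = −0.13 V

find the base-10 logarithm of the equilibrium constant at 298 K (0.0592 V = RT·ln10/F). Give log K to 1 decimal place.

The Pb²⁺/Pb couple is reduced (cathode); E°cell = −0.13 − (−3.04) = +2.91 V with n = 2.
At equilibrium E = 0, so log K = nE°cell / 0.0592 = (2)(+2.91) / 0.0592 = 98.3.

log K = 98.3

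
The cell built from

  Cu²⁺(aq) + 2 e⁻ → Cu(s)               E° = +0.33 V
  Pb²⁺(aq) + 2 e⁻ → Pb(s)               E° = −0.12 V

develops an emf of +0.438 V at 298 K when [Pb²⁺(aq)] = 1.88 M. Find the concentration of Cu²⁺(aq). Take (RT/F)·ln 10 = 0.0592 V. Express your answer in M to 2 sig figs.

0.74 M

The Cu²⁺/Cu couple has the larger reduction potential, so it is the cathode: E°cell = +0.33 − (−0.12) = +0.45 V and n = 2.
Since E = E° − (0.0592/n)·log Q, log Q = n(E° − E)/0.0592 = 0.405.
Balancing electrons gives Cu²⁺(aq) + Pb(s) → Cu(s) + Pb²⁺(aq); thus Q = [Pb²⁺(aq)] / [Cu²⁺(aq)].
Substituting the known concentrations and solving, log [Cu²⁺(aq)] = −0.131 and [Cu²⁺(aq)] = 0.74 M.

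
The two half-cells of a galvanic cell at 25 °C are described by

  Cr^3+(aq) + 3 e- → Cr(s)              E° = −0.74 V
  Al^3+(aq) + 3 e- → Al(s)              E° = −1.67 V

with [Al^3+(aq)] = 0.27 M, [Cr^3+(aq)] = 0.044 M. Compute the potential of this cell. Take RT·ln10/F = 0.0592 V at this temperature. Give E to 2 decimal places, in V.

The Cr³⁺/Cr couple has the more positive E°, so it is the cathode; Al³⁺/Al is the anode.
E°cell = E°cat − E°an = −0.74 − (−1.67) = +0.93 V; n = 3.
For the overall reaction Cr^3+(aq) + Al(s) → Cr(s) + Al^3+(aq), Q = [Al^3+(aq)] / [Cr^3+(aq)] = 6.14, giving log Q = 0.788.
E = E° − (0.0592/n)·log Q = +0.93 − (0.0592/3)(0.788) = +0.91 V.

+0.91 V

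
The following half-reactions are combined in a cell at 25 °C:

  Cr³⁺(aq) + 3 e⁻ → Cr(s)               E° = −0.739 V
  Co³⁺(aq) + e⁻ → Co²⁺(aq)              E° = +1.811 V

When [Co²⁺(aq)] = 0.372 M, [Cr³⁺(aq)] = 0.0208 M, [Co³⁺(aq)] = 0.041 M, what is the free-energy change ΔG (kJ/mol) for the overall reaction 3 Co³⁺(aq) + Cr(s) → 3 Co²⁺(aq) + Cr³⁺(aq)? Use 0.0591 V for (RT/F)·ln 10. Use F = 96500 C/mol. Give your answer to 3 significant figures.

−731 kJ/mol

The standard cell potential is +1.811 − (−0.739) = +2.550 V, with n = 3 electrons in the balanced equation.
The reaction quotient is ([Co²⁺(aq)]^3·[Cr³⁺(aq)]) / [Co³⁺(aq)]^3 = 15.5; by Nernst, E = +2.550 − (0.0591/3)(1.191) = +2.5265 V.
Finally ΔG = −nFE = −(3)(96500 C/mol)(+2.5265 V) = −731 kJ/mol.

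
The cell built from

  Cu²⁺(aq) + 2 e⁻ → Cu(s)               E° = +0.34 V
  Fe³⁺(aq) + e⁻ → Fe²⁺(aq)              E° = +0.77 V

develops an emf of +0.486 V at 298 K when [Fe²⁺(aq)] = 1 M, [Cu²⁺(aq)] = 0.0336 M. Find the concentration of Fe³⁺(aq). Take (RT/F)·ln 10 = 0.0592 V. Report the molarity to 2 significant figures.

The Fe³⁺/Fe²⁺ couple has the larger reduction potential, so it is the cathode: E°cell = +0.77 − (+0.34) = +0.43 V and n = 2.
From the Nernst equation, log Q = n(E° − E)/0.0592 = 2·(+0.43 − (+0.486))/0.0592 = −1.892.
Balancing electrons gives 2 Fe³⁺(aq) + Cu(s) → 2 Fe²⁺(aq) + Cu²⁺(aq); thus Q = ([Fe²⁺(aq)]^2·[Cu²⁺(aq)]) / [Fe³⁺(aq)]^2.
Substituting the known concentrations and solving, log [Fe³⁺(aq)] = 0.209 and [Fe³⁺(aq)] = 1.6 M.

1.6 M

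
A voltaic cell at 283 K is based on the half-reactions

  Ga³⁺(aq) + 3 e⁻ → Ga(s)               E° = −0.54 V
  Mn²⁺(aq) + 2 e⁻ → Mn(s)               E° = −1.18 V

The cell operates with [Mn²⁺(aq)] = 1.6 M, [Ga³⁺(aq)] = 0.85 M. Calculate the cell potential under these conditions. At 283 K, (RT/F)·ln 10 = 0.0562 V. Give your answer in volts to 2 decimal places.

+0.63 V

Ga³⁺/Ga is reduced (cathode, E° = −0.54 V) and Mn²⁺/Mn is oxidized (anode).
The standard potential is −0.54 − (−1.18) = +0.64 V and the balanced reaction transfers n = 6 electrons.
Balancing gives 2 Ga³⁺(aq) + 3 Mn(s) → 2 Ga(s) + 3 Mn²⁺(aq); hence Q = [Mn²⁺(aq)]^3 / [Ga³⁺(aq)]^2 = 5.67 (log Q = 0.754).
E = E° − (0.0562/n)·log Q = +0.64 − (0.0562/6)(0.754) = +0.63 V.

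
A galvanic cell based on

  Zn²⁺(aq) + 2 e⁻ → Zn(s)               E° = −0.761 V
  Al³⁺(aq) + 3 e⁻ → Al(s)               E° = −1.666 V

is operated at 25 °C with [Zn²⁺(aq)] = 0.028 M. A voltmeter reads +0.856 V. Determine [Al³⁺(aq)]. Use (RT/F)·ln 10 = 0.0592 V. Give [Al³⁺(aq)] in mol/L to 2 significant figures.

1.4 M

The Zn²⁺/Zn couple has the larger reduction potential, so it is the cathode: E°cell = −0.761 − (−1.666) = +0.905 V and n = 6.
Rearranging E = E° − (0.0592/n)·log Q gives log Q = 6(+0.905 − (+0.856))/0.0592 = 4.966.
The balanced reaction is 3 Zn²⁺(aq) + 2 Al(s) → 3 Zn(s) + 2 Al³⁺(aq), so Q = [Al³⁺(aq)]^2 / [Zn²⁺(aq)]^3.
Solving for the unknown gives log [Al³⁺(aq)] = 0.154, so [Al³⁺(aq)] ≈ 1.4 M.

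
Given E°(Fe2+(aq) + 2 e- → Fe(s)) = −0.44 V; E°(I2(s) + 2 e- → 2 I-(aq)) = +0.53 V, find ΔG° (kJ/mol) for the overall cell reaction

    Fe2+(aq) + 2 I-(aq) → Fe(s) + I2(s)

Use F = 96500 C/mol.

In the reaction as written Fe2+(aq) is reduced, so the Fe²⁺/Fe couple is the cathode and I₂/I⁻ is the anode.
E°cell = −0.44 − (+0.53) = −0.97 V; balancing electrons gives n = 2.
ΔG° = −nFE°cell = −(2)(96500)(−0.97) J/mol = +187 kJ/mol.

+187 kJ/mol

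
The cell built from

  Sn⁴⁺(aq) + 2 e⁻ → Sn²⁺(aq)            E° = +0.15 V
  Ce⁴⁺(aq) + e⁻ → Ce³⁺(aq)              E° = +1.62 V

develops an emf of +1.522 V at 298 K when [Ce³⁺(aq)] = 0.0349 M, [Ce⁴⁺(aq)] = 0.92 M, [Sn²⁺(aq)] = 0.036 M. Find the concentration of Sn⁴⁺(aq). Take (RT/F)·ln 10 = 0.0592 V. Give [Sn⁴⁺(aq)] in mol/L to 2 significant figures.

With Ce⁴⁺/Ce³⁺ at the cathode and Sn⁴⁺/Sn²⁺ at the anode, E°cell = +1.62 − (+0.15) = +1.47 V (n = 2).
Since E = E° − (0.0592/n)·log Q, log Q = n(E° − E)/0.0592 = −1.757.
Balancing electrons gives 2 Ce⁴⁺(aq) + Sn²⁺(aq) → 2 Ce³⁺(aq) + Sn⁴⁺(aq); thus Q = ([Ce³⁺(aq)]^2·[Sn⁴⁺(aq)]) / ([Ce⁴⁺(aq)]^2·[Sn²⁺(aq)]).
Isolating [Sn⁴⁺(aq)] in Q = 10^{−1.757} yields log [Sn⁴⁺(aq)] = −0.359, i.e. 0.44 M.

0.44 M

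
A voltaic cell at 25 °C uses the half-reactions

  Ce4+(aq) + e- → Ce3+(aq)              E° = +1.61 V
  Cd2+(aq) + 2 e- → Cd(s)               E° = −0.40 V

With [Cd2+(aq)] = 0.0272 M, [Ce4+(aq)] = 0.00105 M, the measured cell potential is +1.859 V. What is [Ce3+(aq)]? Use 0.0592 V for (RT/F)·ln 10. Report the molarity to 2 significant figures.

2.3 M

Ce⁴⁺/Ce³⁺ is the cathode (higher E°); E°cell = +1.61 − (−0.40) = +2.01 V with n = 2.
Since E = E° − (0.0592/n)·log Q, log Q = n(E° − E)/0.0592 = 5.101.
For 2 Ce4+(aq) + Cd(s) → 2 Ce3+(aq) + Cd2+(aq), the reaction quotient is Q = ([Ce3+(aq)]^2·[Cd2+(aq)]) / [Ce4+(aq)]^2.
Solving for the unknown gives log [Ce3+(aq)] = 0.354, so [Ce3+(aq)] ≈ 2.3 M.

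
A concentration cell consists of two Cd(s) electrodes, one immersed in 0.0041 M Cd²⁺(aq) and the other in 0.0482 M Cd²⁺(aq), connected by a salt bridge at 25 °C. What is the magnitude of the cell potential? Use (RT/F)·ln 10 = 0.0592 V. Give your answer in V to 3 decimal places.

For a concentration cell E°cell = 0, since both electrodes use the same couple.
The compartment with the higher Cd²⁺(aq) concentration (0.0482 M) acts as the cathode; ions are reduced there and produced at the dilute (0.0041 M) anode.
With n = 2, Ecell = −(0.0592/2)·log([dilute]/[conc]) = −(0.0592/2)·log(0.0041/0.0482) = +0.032 V.

0.032 V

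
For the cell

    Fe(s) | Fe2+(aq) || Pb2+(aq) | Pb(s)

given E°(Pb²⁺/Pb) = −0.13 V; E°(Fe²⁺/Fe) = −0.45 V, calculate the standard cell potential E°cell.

By convention the left-hand electrode in cell notation is the anode (oxidation) and the right-hand electrode is the cathode (reduction).
E°cell = E°(right) − E°(left) = −0.13 − (−0.45) = +0.32 V.

+0.32 V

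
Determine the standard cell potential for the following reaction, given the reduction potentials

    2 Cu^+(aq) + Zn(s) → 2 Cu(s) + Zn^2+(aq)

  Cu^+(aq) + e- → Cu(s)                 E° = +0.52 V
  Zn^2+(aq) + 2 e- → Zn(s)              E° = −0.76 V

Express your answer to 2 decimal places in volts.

Cu^+(aq) gains electrons, so the Cu⁺/Cu couple is the cathode; the Zn²⁺/Zn couple is the anode.
E°cell = E°(cathode) − E°(anode) = +0.52 − (−0.76) = +1.28 V.
The positive value indicates the reaction is spontaneous as written.

+1.28 V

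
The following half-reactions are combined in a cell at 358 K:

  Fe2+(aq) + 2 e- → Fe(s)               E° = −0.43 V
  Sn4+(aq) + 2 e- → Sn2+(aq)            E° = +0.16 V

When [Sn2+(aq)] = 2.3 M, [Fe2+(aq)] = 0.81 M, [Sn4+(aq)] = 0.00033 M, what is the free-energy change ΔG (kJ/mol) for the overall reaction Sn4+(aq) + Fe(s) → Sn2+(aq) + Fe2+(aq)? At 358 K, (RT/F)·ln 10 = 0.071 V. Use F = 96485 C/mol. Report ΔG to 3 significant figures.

The standard cell potential is +0.16 − (−0.43) = +0.59 V, with n = 2 electrons in the balanced equation.
Here Q = ([Sn2+(aq)]·[Fe2+(aq)]) / [Sn4+(aq)] = 5.65×10^3 (log Q = 3.752), giving E = +0.59 − (0.071/2)·(3.752) = +0.4568 V.
Then ΔG = −nFE = −2 × 96485 × +0.4568 J/mol = −88.1 kJ/mol.

−88.1 kJ/mol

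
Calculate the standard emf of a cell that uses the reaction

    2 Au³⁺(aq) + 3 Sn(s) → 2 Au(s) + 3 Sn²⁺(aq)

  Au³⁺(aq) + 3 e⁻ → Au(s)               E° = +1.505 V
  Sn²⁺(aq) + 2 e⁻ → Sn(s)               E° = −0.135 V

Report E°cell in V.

In the reaction as written, Au³⁺(aq) is reduced (cathode) and Sn²⁺(aq) is produced by oxidation at the anode.
E°cell = E°(cathode) − E°(anode) = +1.505 − (−0.135) = +1.640 V.

+1.640 V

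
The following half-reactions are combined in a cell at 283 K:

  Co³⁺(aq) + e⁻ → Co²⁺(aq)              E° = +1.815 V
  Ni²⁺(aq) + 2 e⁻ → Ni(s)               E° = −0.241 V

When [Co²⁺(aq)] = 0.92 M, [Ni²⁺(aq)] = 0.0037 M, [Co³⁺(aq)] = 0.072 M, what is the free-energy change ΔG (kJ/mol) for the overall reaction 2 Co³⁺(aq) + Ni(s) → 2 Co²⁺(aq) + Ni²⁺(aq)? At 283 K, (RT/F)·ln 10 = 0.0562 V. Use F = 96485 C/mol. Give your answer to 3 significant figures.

E°cell = +1.815 − (−0.241) = +2.056 V; the balanced reaction transfers n = 2 electrons.
Q = ([Co²⁺(aq)]^2·[Ni²⁺(aq)]) / [Co³⁺(aq)]^2 = 0.604, so log Q = −0.219 and E = +2.056 − (0.0562/2)(−0.219) = +2.0622 V.
ΔG = −nFE = −(2)(96485)(+2.0622) J/mol = −398 kJ/mol.

−398 kJ/mol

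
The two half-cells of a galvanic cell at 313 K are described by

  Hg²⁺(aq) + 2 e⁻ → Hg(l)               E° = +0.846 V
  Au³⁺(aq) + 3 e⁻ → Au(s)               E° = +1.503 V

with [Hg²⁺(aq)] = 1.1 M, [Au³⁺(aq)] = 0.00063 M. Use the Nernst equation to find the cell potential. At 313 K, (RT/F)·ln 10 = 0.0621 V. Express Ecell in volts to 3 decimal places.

Au³⁺/Au is reduced (cathode, E° = +1.503 V) and Hg²⁺/Hg is oxidized (anode).
E°cell = +1.503 − (+0.846) = +0.657 V, with n = 6 electrons transferred.
Balancing gives 2 Au³⁺(aq) + 3 Hg(l) → 2 Au(s) + 3 Hg²⁺(aq); hence Q = [Hg²⁺(aq)]^3 / [Au³⁺(aq)]^2 = 3.35×10^6 (log Q = 6.525).
Applying E = E° − (RT ln10/nF)·log Q gives +0.657 − (0.0621/6)(6.525) = +0.589 V.

+0.589 V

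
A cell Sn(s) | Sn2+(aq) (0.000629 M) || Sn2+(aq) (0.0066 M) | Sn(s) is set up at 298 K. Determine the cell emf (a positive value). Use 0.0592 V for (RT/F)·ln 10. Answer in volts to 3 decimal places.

For a concentration cell E°cell = 0, since both electrodes use the same couple.
The compartment with the higher Sn2+(aq) concentration (0.0066 M) acts as the cathode; ions are reduced there and produced at the dilute (0.000629 M) anode.
With n = 2, Ecell = −(0.0592/2)·log([dilute]/[conc]) = −(0.0592/2)·log(0.000629/0.0066) = +0.030 V.

0.030 V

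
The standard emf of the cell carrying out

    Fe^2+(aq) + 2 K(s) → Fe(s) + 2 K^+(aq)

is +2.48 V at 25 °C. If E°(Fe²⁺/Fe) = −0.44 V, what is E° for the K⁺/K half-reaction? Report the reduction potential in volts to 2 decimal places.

In the reaction as written the Fe²⁺/Fe couple is reduced (cathode) and K⁺/K is oxidized (anode), so E°cell = E°(Fe²⁺/Fe) − E°(K⁺/K).
E°(K⁺/K) = E°(cathode) − E°cell = −0.44 − (+2.48) = −2.92 V.

−2.92 V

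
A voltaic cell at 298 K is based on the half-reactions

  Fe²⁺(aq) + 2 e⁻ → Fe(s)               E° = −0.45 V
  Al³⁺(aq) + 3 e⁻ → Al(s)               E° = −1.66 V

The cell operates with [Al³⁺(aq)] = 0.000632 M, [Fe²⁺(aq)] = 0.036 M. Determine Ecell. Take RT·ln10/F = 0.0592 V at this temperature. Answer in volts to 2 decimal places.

+1.23 V

Fe²⁺/Fe is reduced (cathode, E° = −0.45 V) and Al³⁺/Al is oxidized (anode).
The standard potential is −0.45 − (−1.66) = +1.21 V and the balanced reaction transfers n = 6 electrons.
Balancing gives 3 Fe²⁺(aq) + 2 Al(s) → 3 Fe(s) + 2 Al³⁺(aq); hence Q = [Al³⁺(aq)]^2 / [Fe²⁺(aq)]^3 = 0.00856 (log Q = −2.067).
Applying E = E° − (RT ln10/nF)·log Q gives +1.21 − (0.0592/6)(−2.067) = +1.23 V.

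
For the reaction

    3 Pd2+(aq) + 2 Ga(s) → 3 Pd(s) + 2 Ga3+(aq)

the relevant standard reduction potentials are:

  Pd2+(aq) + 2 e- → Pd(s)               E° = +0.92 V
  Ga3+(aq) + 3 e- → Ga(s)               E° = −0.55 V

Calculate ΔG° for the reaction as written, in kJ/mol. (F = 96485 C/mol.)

−851 kJ/mol

In the reaction as written Pd2+(aq) is reduced, so the Pd²⁺/Pd couple is the cathode and Ga³⁺/Ga is the anode.
E°cell = +0.92 − (−0.55) = +1.47 V; balancing electrons gives n = 6.
ΔG° = −nFE°cell = −(6)(96485)(+1.47) J/mol = −851 kJ/mol.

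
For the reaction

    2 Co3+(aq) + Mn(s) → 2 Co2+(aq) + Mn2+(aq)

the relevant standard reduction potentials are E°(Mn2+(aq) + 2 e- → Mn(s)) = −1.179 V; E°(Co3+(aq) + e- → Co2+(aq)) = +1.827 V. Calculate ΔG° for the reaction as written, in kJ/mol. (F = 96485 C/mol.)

−580 kJ/mol

In the reaction as written Co3+(aq) is reduced, so the Co³⁺/Co²⁺ couple is the cathode and Mn²⁺/Mn is the anode.
E°cell = +1.827 − (−1.179) = +3.006 V; balancing electrons gives n = 2.
ΔG° = −nFE°cell = −(2)(96485)(+3.006) J/mol = −580 kJ/mol.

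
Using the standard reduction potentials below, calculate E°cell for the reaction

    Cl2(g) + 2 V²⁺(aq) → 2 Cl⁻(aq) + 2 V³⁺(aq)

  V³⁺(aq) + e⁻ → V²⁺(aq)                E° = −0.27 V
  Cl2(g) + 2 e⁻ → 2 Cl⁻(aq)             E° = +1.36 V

In the reaction as written, Cl2(g) is reduced (cathode) and V³⁺(aq) is produced by oxidation at the anode.
E°cell = E°(cathode) − E°(anode) = +1.36 − (−0.27) = +1.63 V.
The positive value indicates the reaction is spontaneous as written.

+1.63 V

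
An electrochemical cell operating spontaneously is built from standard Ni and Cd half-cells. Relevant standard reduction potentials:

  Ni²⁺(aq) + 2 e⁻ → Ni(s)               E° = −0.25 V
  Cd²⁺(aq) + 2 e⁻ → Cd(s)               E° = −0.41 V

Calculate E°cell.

+0.16 V

The Ni²⁺/Ni couple has the higher E°, so Ni ion is reduced (cathode) and Cd is oxidized (anode).
E°cell = E°(cathode) − E°(anode) = −0.25 − (−0.41) = +0.16 V.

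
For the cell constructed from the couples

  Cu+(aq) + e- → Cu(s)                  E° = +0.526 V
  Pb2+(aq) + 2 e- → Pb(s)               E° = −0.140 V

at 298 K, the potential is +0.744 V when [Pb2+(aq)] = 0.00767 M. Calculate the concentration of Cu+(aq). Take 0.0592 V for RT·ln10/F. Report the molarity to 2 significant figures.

With Cu⁺/Cu at the cathode and Pb²⁺/Pb at the anode, E°cell = +0.526 − (−0.140) = +0.666 V (n = 2).
Since E = E° − (0.0592/n)·log Q, log Q = n(E° − E)/0.0592 = −2.635.
The balanced reaction is 2 Cu+(aq) + Pb(s) → 2 Cu(s) + Pb2+(aq), so Q = [Pb2+(aq)] / [Cu+(aq)]^2.
Substituting the known concentrations and solving, log [Cu+(aq)] = 0.260 and [Cu+(aq)] = 1.8 M.

1.8 M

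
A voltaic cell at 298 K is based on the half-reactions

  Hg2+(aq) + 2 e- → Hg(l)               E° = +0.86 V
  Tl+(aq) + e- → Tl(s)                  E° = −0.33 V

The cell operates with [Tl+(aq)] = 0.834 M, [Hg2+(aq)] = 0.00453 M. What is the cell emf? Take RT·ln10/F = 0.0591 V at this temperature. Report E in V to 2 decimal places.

+1.13 V

Hg²⁺/Hg is reduced (cathode, E° = +0.86 V) and Tl⁺/Tl is oxidized (anode).
The standard potential is +0.86 − (−0.33) = +1.19 V and the balanced reaction transfers n = 2 electrons.
For the overall reaction Hg2+(aq) + 2 Tl(s) → Hg(l) + 2 Tl+(aq), Q = [Tl+(aq)]^2 / [Hg2+(aq)] = 154, giving log Q = 2.186.
Applying E = E° − (RT ln10/nF)·log Q gives +1.19 − (0.0591/2)(2.186) = +1.13 V.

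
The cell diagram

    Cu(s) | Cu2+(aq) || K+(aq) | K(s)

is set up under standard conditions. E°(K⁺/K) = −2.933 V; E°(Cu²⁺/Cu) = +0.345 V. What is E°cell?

By convention the left-hand electrode in cell notation is the anode (oxidation) and the right-hand electrode is the cathode (reduction).
E°cell = E°(right) − E°(left) = −2.933 − (+0.345) = −3.278 V.
The negative sign shows that, as written, the cell would require an external voltage to drive the reaction.

−3.278 V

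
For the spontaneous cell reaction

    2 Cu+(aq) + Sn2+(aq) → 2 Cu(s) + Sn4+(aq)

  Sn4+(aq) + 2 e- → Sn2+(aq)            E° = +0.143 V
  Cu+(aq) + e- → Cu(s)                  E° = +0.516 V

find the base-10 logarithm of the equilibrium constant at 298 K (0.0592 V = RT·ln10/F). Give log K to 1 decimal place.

log K = 12.6

The Cu⁺/Cu couple is reduced (cathode); E°cell = +0.516 − (+0.143) = +0.373 V with n = 2.
At equilibrium E = 0, so log K = nE°cell / 0.0592 = (2)(+0.373) / 0.0592 = 12.6.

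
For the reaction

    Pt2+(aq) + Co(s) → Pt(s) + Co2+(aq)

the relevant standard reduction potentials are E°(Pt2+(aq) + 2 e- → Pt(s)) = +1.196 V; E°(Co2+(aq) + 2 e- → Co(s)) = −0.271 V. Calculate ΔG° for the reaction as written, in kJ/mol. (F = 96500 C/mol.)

−283 kJ/mol

In the reaction as written Pt2+(aq) is reduced, so the Pt²⁺/Pt couple is the cathode and Co²⁺/Co is the anode.
E°cell = +1.196 − (−0.271) = +1.467 V; balancing electrons gives n = 2.
ΔG° = −nFE°cell = −(2)(96500)(+1.467) J/mol = −283 kJ/mol.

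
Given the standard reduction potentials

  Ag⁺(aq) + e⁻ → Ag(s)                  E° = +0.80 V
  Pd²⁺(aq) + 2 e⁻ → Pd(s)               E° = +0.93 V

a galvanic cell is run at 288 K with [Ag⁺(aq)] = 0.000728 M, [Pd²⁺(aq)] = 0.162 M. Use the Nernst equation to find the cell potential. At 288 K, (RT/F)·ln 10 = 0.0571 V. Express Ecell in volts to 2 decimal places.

The Pd²⁺/Pd couple has the more positive E°, so it is the cathode; Ag⁺/Ag is the anode.
The standard potential is +0.93 − (+0.80) = +0.13 V and the balanced reaction transfers n = 2 electrons.
Balancing gives Pd²⁺(aq) + 2 Ag(s) → Pd(s) + 2 Ag⁺(aq); hence Q = [Ag⁺(aq)]^2 / [Pd²⁺(aq)] = 3.27×10^−6 (log Q = −5.485).
Applying E = E° − (RT ln10/nF)·log Q gives +0.13 − (0.0571/2)(−5.485) = +0.29 V.

+0.29 V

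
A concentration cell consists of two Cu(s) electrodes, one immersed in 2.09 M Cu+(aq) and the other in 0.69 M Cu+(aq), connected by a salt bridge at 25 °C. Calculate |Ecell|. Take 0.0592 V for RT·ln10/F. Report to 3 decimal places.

For a concentration cell E°cell = 0, since both electrodes use the same couple.
The compartment with the higher Cu+(aq) concentration (2.09 M) acts as the cathode; ions are reduced there and produced at the dilute (0.69 M) anode.
With n = 1, Ecell = −(0.0592/1)·log([dilute]/[conc]) = −(0.0592/1)·log(0.69/2.09) = +0.028 V.

0.028 V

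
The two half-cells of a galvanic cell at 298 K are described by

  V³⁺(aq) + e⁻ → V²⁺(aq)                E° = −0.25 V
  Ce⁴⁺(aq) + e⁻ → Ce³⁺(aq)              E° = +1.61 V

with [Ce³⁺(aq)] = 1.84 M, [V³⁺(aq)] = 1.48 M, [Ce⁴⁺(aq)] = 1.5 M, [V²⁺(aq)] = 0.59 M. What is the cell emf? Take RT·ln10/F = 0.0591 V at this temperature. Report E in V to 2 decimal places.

+1.83 V

Ce⁴⁺/Ce³⁺ is reduced (cathode, E° = +1.61 V) and V³⁺/V²⁺ is oxidized (anode).
E°cell = E°cat − E°an = +1.61 − (−0.25) = +1.86 V; n = 1.
The balanced reaction is Ce⁴⁺(aq) + V²⁺(aq) → Ce³⁺(aq) + V³⁺(aq), so Q = ([Ce³⁺(aq)]·[V³⁺(aq)]) / ([Ce⁴⁺(aq)]·[V²⁺(aq)]) = 3.08 and log Q = 0.488.
By the Nernst equation, E = +1.86 − (0.0591/1)·(0.488) = +1.83 V.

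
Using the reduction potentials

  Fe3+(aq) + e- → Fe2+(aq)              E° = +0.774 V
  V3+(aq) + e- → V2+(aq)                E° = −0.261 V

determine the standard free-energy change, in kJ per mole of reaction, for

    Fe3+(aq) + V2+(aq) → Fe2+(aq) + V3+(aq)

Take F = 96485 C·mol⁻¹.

−99.9 kJ/mol

In the reaction as written Fe3+(aq) is reduced, so the Fe³⁺/Fe²⁺ couple is the cathode and V³⁺/V²⁺ is the anode.
E°cell = +0.774 − (−0.261) = +1.035 V; balancing electrons gives n = 1.
ΔG° = −nFE°cell = −(1)(96485)(+1.035) J/mol = −99.9 kJ/mol.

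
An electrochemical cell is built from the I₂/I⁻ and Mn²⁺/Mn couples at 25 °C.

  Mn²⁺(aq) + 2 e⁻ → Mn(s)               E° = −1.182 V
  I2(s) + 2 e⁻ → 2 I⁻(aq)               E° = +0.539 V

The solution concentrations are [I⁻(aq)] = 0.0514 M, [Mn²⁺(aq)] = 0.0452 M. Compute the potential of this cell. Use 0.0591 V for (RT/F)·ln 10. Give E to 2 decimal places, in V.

I₂/I⁻ is reduced (cathode, E° = +0.539 V) and Mn²⁺/Mn is oxidized (anode).
The standard potential is +0.539 − (−1.182) = +1.721 V and the balanced reaction transfers n = 2 electrons.
Balancing gives I2(s) + Mn(s) → 2 I⁻(aq) + Mn²⁺(aq); hence Q = [I⁻(aq)]^2·[Mn²⁺(aq)] = 0.000119 (log Q = −3.923).
By the Nernst equation, E = +1.721 − (0.0591/2)·(−3.923) = +1.84 V.

+1.84 V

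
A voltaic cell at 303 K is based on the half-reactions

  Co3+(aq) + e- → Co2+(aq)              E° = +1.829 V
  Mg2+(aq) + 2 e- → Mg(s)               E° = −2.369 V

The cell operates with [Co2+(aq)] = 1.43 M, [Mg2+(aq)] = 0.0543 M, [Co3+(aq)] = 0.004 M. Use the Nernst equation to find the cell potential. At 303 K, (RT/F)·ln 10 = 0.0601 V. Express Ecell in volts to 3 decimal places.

Co³⁺/Co²⁺ is reduced (cathode, E° = +1.829 V) and Mg²⁺/Mg is oxidized (anode).
E°cell = E°cat − E°an = +1.829 − (−2.369) = +4.198 V; n = 2.
Balancing gives 2 Co3+(aq) + Mg(s) → 2 Co2+(aq) + Mg2+(aq); hence Q = ([Co2+(aq)]^2·[Mg2+(aq)]) / [Co3+(aq)]^2 = 6.94×10^3 (log Q = 3.841).
By the Nernst equation, E = +4.198 − (0.0601/2)·(3.841) = +4.083 V.

+4.083 V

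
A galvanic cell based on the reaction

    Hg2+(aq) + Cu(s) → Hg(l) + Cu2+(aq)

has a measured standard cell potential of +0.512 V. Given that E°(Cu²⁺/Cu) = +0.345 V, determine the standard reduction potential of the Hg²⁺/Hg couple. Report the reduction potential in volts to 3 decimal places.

+0.857 V

In the reaction as written the Hg²⁺/Hg couple is reduced (cathode) and Cu²⁺/Cu is oxidized (anode), so E°cell = E°(Hg²⁺/Hg) − E°(Cu²⁺/Cu).
E°(Hg²⁺/Hg) = E°cell + E°(anode) = +0.512 + (+0.345) = +0.857 V.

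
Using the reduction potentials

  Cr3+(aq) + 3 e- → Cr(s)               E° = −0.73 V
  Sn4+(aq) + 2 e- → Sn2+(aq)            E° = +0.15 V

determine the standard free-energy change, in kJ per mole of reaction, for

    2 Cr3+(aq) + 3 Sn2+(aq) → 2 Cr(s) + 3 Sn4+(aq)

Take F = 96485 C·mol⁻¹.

In the reaction as written Cr3+(aq) is reduced, so the Cr³⁺/Cr couple is the cathode and Sn⁴⁺/Sn²⁺ is the anode.
E°cell = −0.73 − (+0.15) = −0.88 V; balancing electrons gives n = 6.
ΔG° = −nFE°cell = −(6)(96485)(−0.88) J/mol = +509 kJ/mol.

+509 kJ/mol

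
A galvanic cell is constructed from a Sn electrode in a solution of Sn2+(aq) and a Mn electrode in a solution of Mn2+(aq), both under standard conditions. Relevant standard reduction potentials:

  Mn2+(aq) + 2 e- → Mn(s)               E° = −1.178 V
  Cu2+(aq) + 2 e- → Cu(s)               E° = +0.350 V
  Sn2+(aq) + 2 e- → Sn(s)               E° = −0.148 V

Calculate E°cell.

Of the two couples in this cell, the one with the more positive reduction potential is reduced at the cathode: here that is Sn²⁺/Sn (−0.148 V); Mn²⁺/Mn (−1.178 V) is the anode.
E°cell = E°(cathode) − E°(anode) = −0.148 − (−1.178) = +1.030 V.

+1.030 V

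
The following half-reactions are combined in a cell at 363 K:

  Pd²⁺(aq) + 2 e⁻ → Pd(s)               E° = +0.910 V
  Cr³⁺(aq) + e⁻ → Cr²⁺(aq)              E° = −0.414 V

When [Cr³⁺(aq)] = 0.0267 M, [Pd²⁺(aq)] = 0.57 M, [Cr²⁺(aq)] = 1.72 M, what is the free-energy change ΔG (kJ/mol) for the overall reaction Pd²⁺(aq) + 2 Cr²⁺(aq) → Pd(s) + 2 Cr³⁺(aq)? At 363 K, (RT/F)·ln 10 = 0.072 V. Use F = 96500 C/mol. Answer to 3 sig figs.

−279 kJ/mol

With Pd²⁺/Pd reduced at the cathode, E°cell = +0.910 − (−0.414) = +1.324 V and n = 2.
Q = [Cr³⁺(aq)]^2 / ([Pd²⁺(aq)]·[Cr²⁺(aq)]^2) = 0.000423, so log Q = −3.374 and E = +1.324 − (0.072/2)(−3.374) = +1.4455 V.
ΔG = −nFE = −(2)(96500)(+1.4455) J/mol = −279 kJ/mol.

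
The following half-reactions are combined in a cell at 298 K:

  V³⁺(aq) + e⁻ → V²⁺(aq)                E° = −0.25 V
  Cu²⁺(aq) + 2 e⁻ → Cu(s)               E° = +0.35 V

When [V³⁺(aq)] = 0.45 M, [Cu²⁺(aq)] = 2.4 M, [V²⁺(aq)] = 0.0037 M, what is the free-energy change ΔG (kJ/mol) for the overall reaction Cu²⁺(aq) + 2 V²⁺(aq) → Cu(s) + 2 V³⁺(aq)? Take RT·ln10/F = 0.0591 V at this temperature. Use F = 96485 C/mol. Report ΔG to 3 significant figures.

With Cu²⁺/Cu reduced at the cathode, E°cell = +0.35 − (−0.25) = +0.60 V and n = 2.
Q = [V³⁺(aq)]^2 / ([Cu²⁺(aq)]·[V²⁺(aq)]^2) = 6.16×10^3, so log Q = 3.790 and E = +0.60 − (0.0591/2)(3.790) = +0.4880 V.
Then ΔG = −nFE = −2 × 96485 × +0.4880 J/mol = −94.2 kJ/mol.

−94.2 kJ/mol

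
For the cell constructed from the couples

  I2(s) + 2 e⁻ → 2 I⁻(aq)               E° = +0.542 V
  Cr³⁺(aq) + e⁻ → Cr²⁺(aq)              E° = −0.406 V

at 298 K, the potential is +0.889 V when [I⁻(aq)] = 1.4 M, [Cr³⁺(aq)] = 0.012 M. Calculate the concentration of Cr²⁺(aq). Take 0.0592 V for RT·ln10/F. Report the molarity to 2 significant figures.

0.0017 M

The I₂/I⁻ couple has the larger reduction potential, so it is the cathode: E°cell = +0.542 − (−0.406) = +0.948 V and n = 2.
From the Nernst equation, log Q = n(E° − E)/0.0592 = 2·(+0.948 − (+0.889))/0.0592 = 1.993.
For I2(s) + 2 Cr²⁺(aq) → 2 I⁻(aq) + 2 Cr³⁺(aq), the reaction quotient is Q = ([I⁻(aq)]^2·[Cr³⁺(aq)]^2) / [Cr²⁺(aq)]^2.
Substituting the known concentrations and solving, log [Cr²⁺(aq)] = −2.771 and [Cr²⁺(aq)] = 0.0017 M.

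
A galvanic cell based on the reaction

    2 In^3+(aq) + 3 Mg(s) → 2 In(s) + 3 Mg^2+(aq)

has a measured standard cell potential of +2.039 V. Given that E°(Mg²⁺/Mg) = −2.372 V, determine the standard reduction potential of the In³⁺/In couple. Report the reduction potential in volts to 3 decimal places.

−0.333 V

In the reaction as written the In³⁺/In couple is reduced (cathode) and Mg²⁺/Mg is oxidized (anode), so E°cell = E°(In³⁺/In) − E°(Mg²⁺/Mg).
E°(In³⁺/In) = E°cell + E°(anode) = +2.039 + (−2.372) = −0.333 V.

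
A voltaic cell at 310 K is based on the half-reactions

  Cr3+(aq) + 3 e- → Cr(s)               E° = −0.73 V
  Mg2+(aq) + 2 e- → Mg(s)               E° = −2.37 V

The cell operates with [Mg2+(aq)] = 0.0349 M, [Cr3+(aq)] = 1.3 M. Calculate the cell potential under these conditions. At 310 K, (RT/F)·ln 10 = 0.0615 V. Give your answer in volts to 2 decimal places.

+1.69 V

Cr³⁺/Cr is reduced (cathode, E° = −0.73 V) and Mg²⁺/Mg is oxidized (anode).
E°cell = E°cat − E°an = −0.73 − (−2.37) = +1.64 V; n = 6.
Balancing gives 2 Cr3+(aq) + 3 Mg(s) → 2 Cr(s) + 3 Mg2+(aq); hence Q = [Mg2+(aq)]^3 / [Cr3+(aq)]^2 = 2.52×10^−5 (log Q = −4.599).
E = E° − (0.0615/n)·log Q = +1.64 − (0.0615/6)(−4.599) = +1.69 V.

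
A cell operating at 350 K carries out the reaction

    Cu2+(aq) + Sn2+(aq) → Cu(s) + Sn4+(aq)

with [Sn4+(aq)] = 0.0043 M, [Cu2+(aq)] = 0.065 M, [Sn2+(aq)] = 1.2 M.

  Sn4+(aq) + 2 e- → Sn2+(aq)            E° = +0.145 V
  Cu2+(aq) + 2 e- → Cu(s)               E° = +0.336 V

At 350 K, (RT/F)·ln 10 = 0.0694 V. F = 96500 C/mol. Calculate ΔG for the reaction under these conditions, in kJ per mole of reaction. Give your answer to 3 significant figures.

E°cell = +0.336 − (+0.145) = +0.191 V; the balanced reaction transfers n = 2 electrons.
Here Q = [Sn4+(aq)] / ([Cu2+(aq)]·[Sn2+(aq)]) = 0.0551 (log Q = −1.259), giving E = +0.191 − (0.0694/2)·(−1.259) = +0.2347 V.
Then ΔG = −nFE = −2 × 96500 × +0.2347 J/mol = −45.3 kJ/mol.

−45.3 kJ/mol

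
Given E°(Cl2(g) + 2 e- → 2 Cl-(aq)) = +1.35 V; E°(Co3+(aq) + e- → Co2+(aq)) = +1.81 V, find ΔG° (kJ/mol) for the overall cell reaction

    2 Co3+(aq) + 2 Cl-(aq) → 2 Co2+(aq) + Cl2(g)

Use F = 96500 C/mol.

−88.8 kJ/mol

In the reaction as written Co3+(aq) is reduced, so the Co³⁺/Co²⁺ couple is the cathode and Cl₂/Cl⁻ is the anode.
E°cell = +1.81 − (+1.35) = +0.46 V; balancing electrons gives n = 2.
ΔG° = −nFE°cell = −(2)(96500)(+0.46) J/mol = −88.8 kJ/mol.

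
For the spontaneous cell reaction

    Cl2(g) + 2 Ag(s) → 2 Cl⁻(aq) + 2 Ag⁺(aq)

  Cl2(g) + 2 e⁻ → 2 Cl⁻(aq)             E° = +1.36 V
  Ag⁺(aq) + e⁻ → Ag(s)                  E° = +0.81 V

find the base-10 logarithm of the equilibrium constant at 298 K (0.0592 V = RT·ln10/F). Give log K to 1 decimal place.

The Cl₂/Cl⁻ couple is reduced (cathode); E°cell = +1.36 − (+0.81) = +0.55 V with n = 2.
At equilibrium E = 0, so log K = nE°cell / 0.0592 = (2)(+0.55) / 0.0592 = 18.6.

log K = 18.6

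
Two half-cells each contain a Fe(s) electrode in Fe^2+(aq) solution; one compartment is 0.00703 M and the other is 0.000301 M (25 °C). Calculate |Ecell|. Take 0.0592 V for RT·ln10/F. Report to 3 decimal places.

For a concentration cell E°cell = 0, since both electrodes use the same couple.
The compartment with the higher Fe^2+(aq) concentration (0.00703 M) acts as the cathode; ions are reduced there and produced at the dilute (0.000301 M) anode.
With n = 2, Ecell = −(0.0592/2)·log([dilute]/[conc]) = −(0.0592/2)·log(0.000301/0.00703) = +0.041 V.

0.041 V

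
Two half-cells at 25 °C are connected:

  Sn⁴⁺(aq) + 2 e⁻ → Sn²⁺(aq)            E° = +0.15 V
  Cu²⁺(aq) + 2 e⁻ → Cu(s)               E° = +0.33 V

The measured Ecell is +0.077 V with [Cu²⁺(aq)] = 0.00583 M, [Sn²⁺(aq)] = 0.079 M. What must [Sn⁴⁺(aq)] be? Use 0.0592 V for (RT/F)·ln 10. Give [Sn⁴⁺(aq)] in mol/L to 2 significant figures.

Cu²⁺/Cu is the cathode (higher E°); E°cell = +0.33 − (+0.15) = +0.18 V with n = 2.
Rearranging E = E° − (0.0592/n)·log Q gives log Q = 2(+0.18 − (+0.077))/0.0592 = 3.480.
Balancing electrons gives Cu²⁺(aq) + Sn²⁺(aq) → Cu(s) + Sn⁴⁺(aq); thus Q = [Sn⁴⁺(aq)] / ([Cu²⁺(aq)]·[Sn²⁺(aq)]).
Isolating [Sn⁴⁺(aq)] in Q = 10^{3.480} yields log [Sn⁴⁺(aq)] = 0.143, i.e. 1.4 M.

1.4 M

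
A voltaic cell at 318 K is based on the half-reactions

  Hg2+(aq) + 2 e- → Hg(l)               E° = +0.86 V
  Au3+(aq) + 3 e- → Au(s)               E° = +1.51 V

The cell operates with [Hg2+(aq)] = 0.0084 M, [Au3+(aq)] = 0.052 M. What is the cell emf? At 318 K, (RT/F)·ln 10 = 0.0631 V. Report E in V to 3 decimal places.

Au³⁺/Au is reduced (cathode, E° = +1.51 V) and Hg²⁺/Hg is oxidized (anode).
The standard potential is +1.51 − (+0.86) = +0.65 V and the balanced reaction transfers n = 6 electrons.
The balanced reaction is 2 Au3+(aq) + 3 Hg(l) → 2 Au(s) + 3 Hg2+(aq), so Q = [Hg2+(aq)]^3 / [Au3+(aq)]^2 = 0.000219 and log Q = −3.659.
By the Nernst equation, E = +0.65 − (0.0631/6)·(−3.659) = +0.688 V.

+0.688 V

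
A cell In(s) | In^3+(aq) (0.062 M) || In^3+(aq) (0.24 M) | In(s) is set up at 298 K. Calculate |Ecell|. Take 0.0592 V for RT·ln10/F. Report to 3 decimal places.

0.012 V

For a concentration cell E°cell = 0, since both electrodes use the same couple.
The compartment with the higher In^3+(aq) concentration (0.24 M) acts as the cathode; ions are reduced there and produced at the dilute (0.062 M) anode.
With n = 3, Ecell = −(0.0592/3)·log([dilute]/[conc]) = −(0.0592/3)·log(0.062/0.24) = +0.012 V.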